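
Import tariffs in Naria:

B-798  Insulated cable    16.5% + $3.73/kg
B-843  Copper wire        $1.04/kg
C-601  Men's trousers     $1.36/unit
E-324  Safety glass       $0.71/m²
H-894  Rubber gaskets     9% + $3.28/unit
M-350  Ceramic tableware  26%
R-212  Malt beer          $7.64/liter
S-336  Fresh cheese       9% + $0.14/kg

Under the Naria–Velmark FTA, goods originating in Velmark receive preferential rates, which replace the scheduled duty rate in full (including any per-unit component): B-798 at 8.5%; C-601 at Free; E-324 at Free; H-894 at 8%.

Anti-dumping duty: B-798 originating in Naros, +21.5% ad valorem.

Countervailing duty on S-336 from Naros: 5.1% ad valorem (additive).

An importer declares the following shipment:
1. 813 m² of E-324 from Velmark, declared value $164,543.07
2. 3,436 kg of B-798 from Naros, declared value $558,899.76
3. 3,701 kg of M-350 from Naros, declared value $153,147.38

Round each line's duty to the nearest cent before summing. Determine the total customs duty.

Line 1 (E-324, Velmark, 813 m², $164,543.07):
Base rate for E-324 is $0.71/m².
Origin Velmark qualifies under the Naria–Velmark agreement and E-324 is covered: preferential rate Free applies instead.
Duty = $164,543.07 × 0% = $0.00.
Line 2 (B-798, Naros, 3,436 kg, $558,899.76):
Base rate for B-798 is 16.5% + $3.73/kg.
B-798 has an FTA preferential rate, but origin Naros is not Velmark; base rate stands.
Additional duty on B-798 from Naros: +21.5%. Applied ad valorem rate: 16.5% + 21.5% = 38%.
Duty = $558,899.76 × 38% + 3,436 × $3.73 = $225,198.19.
Line 3 (M-350, Naros, 3,701 kg, $153,147.38):
Base rate for M-350 is 26%.
Duty = $153,147.38 × 26% = $39,818.32.
Total = $0.00 + $225,198.19 + $39,818.32 = $265,016.51.

$265,016.51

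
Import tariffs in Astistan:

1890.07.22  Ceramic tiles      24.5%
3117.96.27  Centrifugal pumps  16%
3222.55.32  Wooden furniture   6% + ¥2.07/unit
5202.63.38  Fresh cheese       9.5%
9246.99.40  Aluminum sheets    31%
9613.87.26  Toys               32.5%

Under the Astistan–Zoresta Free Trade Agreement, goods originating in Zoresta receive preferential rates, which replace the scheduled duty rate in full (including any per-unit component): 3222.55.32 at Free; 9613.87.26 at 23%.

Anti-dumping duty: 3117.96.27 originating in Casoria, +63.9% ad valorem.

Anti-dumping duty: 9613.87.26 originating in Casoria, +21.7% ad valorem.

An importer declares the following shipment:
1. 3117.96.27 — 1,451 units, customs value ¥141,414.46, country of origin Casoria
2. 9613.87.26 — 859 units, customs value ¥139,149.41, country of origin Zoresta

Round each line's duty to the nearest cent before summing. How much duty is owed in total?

Line 1 (3117.96.27, Casoria, 1,451 units, ¥141,414.46):
Base rate for 3117.96.27 is 16%.
Additional duty on 3117.96.27 from Casoria: +63.9%. Applied ad valorem rate: 16% + 63.9% = 79.9%.
Duty = ¥141,414.46 × 79.9% = ¥112,990.15.
Line 2 (9613.87.26, Zoresta, 859 units, ¥139,149.41):
Base rate for 9613.87.26 is 32.5%.
Origin Zoresta qualifies under the Astistan–Zoresta agreement and 9613.87.26 is covered: preferential rate 23% applies instead.
The additional-duty order on 9613.87.26 targets Casoria, not Zoresta; it does not apply.
Duty = ¥139,149.41 × 23% = ¥32,004.36.
Total = ¥112,990.15 + ¥32,004.36 = ¥144,994.51.

¥144,994.51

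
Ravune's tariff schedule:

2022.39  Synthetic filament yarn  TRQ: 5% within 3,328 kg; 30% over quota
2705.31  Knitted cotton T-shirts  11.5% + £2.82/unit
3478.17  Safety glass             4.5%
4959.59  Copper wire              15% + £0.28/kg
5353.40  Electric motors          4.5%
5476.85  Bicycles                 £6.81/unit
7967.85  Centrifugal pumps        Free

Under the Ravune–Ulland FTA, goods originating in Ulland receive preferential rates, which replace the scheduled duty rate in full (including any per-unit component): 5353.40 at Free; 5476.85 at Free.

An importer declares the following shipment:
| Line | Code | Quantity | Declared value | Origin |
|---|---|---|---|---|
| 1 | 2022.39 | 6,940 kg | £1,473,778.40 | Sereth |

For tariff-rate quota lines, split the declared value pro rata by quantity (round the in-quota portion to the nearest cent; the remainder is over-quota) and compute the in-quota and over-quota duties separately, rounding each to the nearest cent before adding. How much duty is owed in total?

Line 1 (2022.39, Sereth, 6,940 kg, £1,473,778.40):
Code 2022.39 is under a tariff-rate quota (threshold 3,328 kg). In-quota: 3,328 kg at 5%; over-quota: 3,612 kg at 30%.
Pro-rata value split: in-quota = £1,473,778.40 × 3,328/6,940 = £706,734.08; over-quota = £1,473,778.40 − £706,734.08 = £767,044.32.
In-quota duty = £706,734.08 × 5% = £35,336.70. Over-quota duty = £767,044.32 × 30% = £230,113.30.
Line duty = £35,336.70 + £230,113.30 = £265,450.00.

£265,450.00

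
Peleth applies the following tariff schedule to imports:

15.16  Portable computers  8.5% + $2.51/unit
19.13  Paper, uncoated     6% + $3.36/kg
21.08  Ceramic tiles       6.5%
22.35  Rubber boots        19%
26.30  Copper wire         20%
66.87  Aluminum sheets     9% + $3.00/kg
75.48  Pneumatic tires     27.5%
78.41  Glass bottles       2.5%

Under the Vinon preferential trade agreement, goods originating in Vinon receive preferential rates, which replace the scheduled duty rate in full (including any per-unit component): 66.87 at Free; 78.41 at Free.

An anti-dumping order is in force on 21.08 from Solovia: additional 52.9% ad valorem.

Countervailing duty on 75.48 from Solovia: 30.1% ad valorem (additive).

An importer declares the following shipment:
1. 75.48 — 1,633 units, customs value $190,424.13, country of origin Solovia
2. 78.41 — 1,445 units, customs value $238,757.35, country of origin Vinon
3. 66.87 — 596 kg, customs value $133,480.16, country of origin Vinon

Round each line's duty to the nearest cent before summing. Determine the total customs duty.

Line 1 (75.48, Solovia, 1,633 units, $190,424.13):
Base rate for 75.48 is 27.5%.
Additional duty on 75.48 from Solovia: +30.1%. Applied ad valorem rate: 27.5% + 30.1% = 57.6%.
Duty = $190,424.13 × 57.6% = $109,684.30.
Line 2 (78.41, Vinon, 1,445 units, $238,757.35):
Base rate for 78.41 is 2.5%.
Origin Vinon qualifies under the Peleth–Vinon agreement and 78.41 is covered: preferential rate Free applies instead.
Duty = $238,757.35 × 0% = $0.00.
Line 3 (66.87, Vinon, 596 kg, $133,480.16):
Base rate for 66.87 is 9% + $3.00/kg.
Origin Vinon qualifies under the Peleth–Vinon agreement and 66.87 is covered: preferential rate Free applies instead.
Duty = $133,480.16 × 0% = $0.00.
Total = $109,684.30 + $0.00 + $0.00 = $109,684.30.

$109,684.30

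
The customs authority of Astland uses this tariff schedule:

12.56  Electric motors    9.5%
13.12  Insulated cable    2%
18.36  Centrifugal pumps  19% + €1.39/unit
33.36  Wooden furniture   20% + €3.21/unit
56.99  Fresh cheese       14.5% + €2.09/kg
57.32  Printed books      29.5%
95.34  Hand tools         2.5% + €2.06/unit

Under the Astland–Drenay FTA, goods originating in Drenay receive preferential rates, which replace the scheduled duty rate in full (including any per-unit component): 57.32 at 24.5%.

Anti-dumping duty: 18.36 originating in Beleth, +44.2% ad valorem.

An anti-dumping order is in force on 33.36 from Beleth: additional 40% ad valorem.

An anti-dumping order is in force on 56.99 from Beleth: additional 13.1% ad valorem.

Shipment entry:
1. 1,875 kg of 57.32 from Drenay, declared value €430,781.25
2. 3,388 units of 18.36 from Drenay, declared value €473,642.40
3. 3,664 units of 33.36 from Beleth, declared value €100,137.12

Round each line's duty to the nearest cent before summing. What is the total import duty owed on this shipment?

€272,086.50

Line 1 (57.32, Drenay, 1,875 kg, €430,781.25):
Base rate for 57.32 is 29.5%.
Origin Drenay qualifies under the Astland–Drenay agreement and 57.32 is covered: preferential rate 24.5% applies instead.
Duty = €430,781.25 × 24.5% = €105,541.41.
Line 2 (18.36, Drenay, 3,388 units, €473,642.40):
Base rate for 18.36 is 19% + €1.39/unit.
Origin Drenay is the FTA partner but 18.36 is not on the preference list; base rate stands.
The additional-duty order on 18.36 targets Beleth, not Drenay; it does not apply.
Duty = €473,642.40 × 19% + 3,388 × €1.39 = €94,701.38.
Line 3 (33.36, Beleth, 3,664 units, €100,137.12):
Base rate for 33.36 is 20% + €3.21/unit.
Additional duty on 33.36 from Beleth: +40%. Applied ad valorem rate: 20% + 40% = 60%.
Duty = €100,137.12 × 60% + 3,664 × €3.21 = €71,843.71.
Total = €105,541.41 + €94,701.38 + €71,843.71 = €272,086.50.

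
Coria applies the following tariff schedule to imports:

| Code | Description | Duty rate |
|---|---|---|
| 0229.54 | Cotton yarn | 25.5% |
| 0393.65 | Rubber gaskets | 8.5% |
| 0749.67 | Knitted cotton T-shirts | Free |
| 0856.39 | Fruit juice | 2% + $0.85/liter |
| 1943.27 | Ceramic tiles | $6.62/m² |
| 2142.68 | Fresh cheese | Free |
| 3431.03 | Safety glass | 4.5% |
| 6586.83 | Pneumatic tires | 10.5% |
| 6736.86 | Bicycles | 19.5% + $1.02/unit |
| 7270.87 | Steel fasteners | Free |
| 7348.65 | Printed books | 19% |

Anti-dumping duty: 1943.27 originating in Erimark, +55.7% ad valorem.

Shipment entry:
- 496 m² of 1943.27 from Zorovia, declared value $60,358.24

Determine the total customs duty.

$3,283.52

Line 1 (1943.27, Zorovia, 496 m², $60,358.24):
Base rate for 1943.27 is $6.62/m².
The additional-duty order on 1943.27 targets Erimark, not Zorovia; it does not apply.
Duty = 496 × $6.62 = $3,283.52.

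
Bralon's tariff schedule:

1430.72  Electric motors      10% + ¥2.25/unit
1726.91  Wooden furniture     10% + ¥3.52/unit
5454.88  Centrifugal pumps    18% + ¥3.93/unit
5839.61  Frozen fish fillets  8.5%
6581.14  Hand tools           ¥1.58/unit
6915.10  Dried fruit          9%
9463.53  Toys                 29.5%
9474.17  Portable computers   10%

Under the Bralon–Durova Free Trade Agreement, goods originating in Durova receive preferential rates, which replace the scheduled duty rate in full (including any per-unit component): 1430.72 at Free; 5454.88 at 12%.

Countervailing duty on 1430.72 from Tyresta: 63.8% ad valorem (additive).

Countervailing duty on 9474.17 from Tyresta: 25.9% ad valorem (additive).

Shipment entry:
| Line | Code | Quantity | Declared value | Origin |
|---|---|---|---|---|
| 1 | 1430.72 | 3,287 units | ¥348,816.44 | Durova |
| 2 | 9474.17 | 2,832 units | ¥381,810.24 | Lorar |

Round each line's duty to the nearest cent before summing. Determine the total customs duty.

¥38,181.02

Line 1 (1430.72, Durova, 3,287 units, ¥348,816.44):
Base rate for 1430.72 is 10% + ¥2.25/unit.
Origin Durova qualifies under the Bralon–Durova agreement and 1430.72 is covered: preferential rate Free applies instead.
The additional-duty order on 1430.72 targets Tyresta, not Durova; it does not apply.
Duty = ¥348,816.44 × 0% = ¥0.00.
Line 2 (9474.17, Lorar, 2,832 units, ¥381,810.24):
Base rate for 9474.17 is 10%.
The additional-duty order on 9474.17 targets Tyresta, not Lorar; it does not apply.
Duty = ¥381,810.24 × 10% = ¥38,181.02.
Total = ¥0.00 + ¥38,181.02 = ¥38,181.02.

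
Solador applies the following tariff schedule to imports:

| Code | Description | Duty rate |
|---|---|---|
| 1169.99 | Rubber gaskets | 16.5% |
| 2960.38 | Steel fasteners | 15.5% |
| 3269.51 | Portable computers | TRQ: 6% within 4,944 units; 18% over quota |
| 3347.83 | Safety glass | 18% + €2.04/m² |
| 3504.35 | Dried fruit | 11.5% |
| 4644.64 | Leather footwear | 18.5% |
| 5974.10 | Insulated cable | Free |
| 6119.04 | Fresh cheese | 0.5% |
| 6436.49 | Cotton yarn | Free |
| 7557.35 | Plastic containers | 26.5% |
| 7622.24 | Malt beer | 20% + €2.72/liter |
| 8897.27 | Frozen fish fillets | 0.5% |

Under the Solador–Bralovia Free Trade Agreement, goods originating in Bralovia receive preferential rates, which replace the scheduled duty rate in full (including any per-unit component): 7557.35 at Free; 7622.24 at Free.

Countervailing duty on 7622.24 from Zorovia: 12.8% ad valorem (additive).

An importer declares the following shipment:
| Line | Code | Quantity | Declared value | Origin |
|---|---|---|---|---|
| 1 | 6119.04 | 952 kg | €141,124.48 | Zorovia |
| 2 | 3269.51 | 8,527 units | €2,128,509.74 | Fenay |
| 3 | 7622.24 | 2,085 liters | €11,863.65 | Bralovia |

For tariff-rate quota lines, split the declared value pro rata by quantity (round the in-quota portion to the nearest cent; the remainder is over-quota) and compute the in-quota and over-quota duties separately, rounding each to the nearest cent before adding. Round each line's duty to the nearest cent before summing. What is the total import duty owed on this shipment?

Line 1 (6119.04, Zorovia, 952 kg, €141,124.48):
Base rate for 6119.04 is 0.5%.
Duty = €141,124.48 × 0.5% = €705.62.
Line 2 (3269.51, Fenay, 8,527 units, €2,128,509.74):
Code 3269.51 is under a tariff-rate quota (threshold 4,944 units). In-quota: 4,944 units at 6%; over-quota: 3,583 units at 18%.
Pro-rata value split: in-quota = €2,128,509.74 × 4,944/8,527 = €1,234,121.28; over-quota = €2,128,509.74 − €1,234,121.28 = €894,388.46.
In-quota duty = €1,234,121.28 × 6% = €74,047.28. Over-quota duty = €894,388.46 × 18% = €160,989.92.
Line duty = €74,047.28 + €160,989.92 = €235,037.20.
Line 3 (7622.24, Bralovia, 2,085 liters, €11,863.65):
Base rate for 7622.24 is 20% + €2.72/liter.
Origin Bralovia qualifies under the Solador–Bralovia agreement and 7622.24 is covered: preferential rate Free applies instead.
The additional-duty order on 7622.24 targets Zorovia, not Bralovia; it does not apply.
Duty = €11,863.65 × 0% = €0.00.
Total = €705.62 + €235,037.20 + €0.00 = €235,742.82.

€235,742.82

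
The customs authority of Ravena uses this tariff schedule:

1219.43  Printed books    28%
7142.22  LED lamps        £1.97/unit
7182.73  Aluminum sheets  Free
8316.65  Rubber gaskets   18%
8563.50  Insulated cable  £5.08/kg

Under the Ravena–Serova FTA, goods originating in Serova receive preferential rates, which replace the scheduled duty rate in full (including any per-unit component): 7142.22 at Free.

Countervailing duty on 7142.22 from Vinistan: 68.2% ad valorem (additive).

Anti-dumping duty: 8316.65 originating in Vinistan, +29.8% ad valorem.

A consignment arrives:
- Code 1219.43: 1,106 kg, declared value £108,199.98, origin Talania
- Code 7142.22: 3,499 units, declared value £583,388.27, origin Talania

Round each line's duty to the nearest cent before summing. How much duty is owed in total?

£37,189.02

Line 1 (1219.43, Talania, 1,106 kg, £108,199.98):
Base rate for 1219.43 is 28%.
Duty = £108,199.98 × 28% = £30,295.99.
Line 2 (7142.22, Talania, 3,499 units, £583,388.27):
Base rate for 7142.22 is £1.97/unit.
7142.22 has an FTA preferential rate, but origin Talania is not Serova; base rate stands.
The additional-duty order on 7142.22 targets Vinistan, not Talania; it does not apply.
Duty = 3,499 × £1.97 = £6,893.03.
Total = £30,295.99 + £6,893.03 = £37,189.02.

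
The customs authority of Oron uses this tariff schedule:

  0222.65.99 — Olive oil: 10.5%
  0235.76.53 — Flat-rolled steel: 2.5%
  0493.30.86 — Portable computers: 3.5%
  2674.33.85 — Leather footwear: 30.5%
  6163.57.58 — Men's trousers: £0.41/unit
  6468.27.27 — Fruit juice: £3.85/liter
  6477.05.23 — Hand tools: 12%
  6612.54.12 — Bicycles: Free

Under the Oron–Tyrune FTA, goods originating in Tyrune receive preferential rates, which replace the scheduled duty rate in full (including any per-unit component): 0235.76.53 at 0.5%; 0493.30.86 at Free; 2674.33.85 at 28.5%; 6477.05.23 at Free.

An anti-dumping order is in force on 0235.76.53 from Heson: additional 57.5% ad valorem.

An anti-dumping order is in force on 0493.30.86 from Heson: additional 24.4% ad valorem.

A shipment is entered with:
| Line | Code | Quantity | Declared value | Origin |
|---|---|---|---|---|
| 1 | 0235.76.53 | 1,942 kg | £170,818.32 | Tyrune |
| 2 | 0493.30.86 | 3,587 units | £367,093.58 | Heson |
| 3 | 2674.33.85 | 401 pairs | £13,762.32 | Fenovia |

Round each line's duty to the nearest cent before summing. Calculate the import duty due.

£107,470.71

Line 1 (0235.76.53, Tyrune, 1,942 kg, £170,818.32):
Base rate for 0235.76.53 is 2.5%.
Origin Tyrune qualifies under the Oron–Tyrune agreement and 0235.76.53 is covered: preferential rate 0.5% applies instead.
The additional-duty order on 0235.76.53 targets Heson, not Tyrune; it does not apply.
Duty = £170,818.32 × 0.5% = £854.09.
Line 2 (0493.30.86, Heson, 3,587 units, £367,093.58):
Base rate for 0493.30.86 is 3.5%.
0493.30.86 has an FTA preferential rate, but origin Heson is not Tyrune; base rate stands.
Additional duty on 0493.30.86 from Heson: +24.4%. Applied ad valorem rate: 3.5% + 24.4% = 27.9%.
Duty = £367,093.58 × 27.9% = £102,419.11.
Line 3 (2674.33.85, Fenovia, 401 pairs, £13,762.32):
Base rate for 2674.33.85 is 30.5%.
2674.33.85 has an FTA preferential rate, but origin Fenovia is not Tyrune; base rate stands.
Duty = £13,762.32 × 30.5% = £4,197.51.
Total = £854.09 + £102,419.11 + £4,197.51 = £107,470.71.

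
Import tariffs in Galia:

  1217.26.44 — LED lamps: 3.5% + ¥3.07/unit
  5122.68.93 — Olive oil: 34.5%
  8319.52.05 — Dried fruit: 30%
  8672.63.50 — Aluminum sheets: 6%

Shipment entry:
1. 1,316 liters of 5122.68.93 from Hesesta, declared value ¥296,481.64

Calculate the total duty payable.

¥102,286.17

Line 1 (5122.68.93, Hesesta, 1,316 liters, ¥296,481.64):
Base rate for 5122.68.93 is 34.5%.
Duty = ¥296,481.64 × 34.5% = ¥102,286.17.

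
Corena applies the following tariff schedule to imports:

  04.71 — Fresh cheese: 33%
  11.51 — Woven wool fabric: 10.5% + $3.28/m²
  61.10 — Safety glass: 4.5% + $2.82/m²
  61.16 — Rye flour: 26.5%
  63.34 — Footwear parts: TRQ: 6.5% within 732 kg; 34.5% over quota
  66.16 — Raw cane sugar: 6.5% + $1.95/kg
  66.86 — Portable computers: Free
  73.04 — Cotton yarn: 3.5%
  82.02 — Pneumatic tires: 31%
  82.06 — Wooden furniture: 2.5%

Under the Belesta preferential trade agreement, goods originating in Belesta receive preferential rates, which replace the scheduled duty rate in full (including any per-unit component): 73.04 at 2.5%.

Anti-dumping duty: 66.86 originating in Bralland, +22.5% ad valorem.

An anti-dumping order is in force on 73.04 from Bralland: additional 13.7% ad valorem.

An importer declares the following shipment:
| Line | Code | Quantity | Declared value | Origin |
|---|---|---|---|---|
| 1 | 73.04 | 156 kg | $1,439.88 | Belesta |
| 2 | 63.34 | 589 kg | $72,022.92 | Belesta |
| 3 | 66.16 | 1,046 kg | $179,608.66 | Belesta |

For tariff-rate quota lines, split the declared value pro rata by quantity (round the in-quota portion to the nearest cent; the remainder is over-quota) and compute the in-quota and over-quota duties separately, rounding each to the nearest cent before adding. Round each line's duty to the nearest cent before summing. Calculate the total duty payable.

$18,431.75

Line 1 (73.04, Belesta, 156 kg, $1,439.88):
Base rate for 73.04 is 3.5%.
Origin Belesta qualifies under the Corena–Belesta agreement and 73.04 is covered: preferential rate 2.5% applies instead.
The additional-duty order on 73.04 targets Bralland, not Belesta; it does not apply.
Duty = $1,439.88 × 2.5% = $36.00.
Line 2 (63.34, Belesta, 589 kg, $72,022.92):
Code 63.34 is under a tariff-rate quota (threshold 732 kg). Quantity 589 kg is within the quota, so the in-quota rate 6.5% applies to the full value.
Duty = $72,022.92 × 6.5% = $4,681.49.
Line 3 (66.16, Belesta, 1,046 kg, $179,608.66):
Base rate for 66.16 is 6.5% + $1.95/kg.
Origin Belesta is the FTA partner but 66.16 is not on the preference list; base rate stands.
Duty = $179,608.66 × 6.5% + 1,046 × $1.95 = $13,714.26.
Total = $36.00 + $4,681.49 + $13,714.26 = $18,431.75.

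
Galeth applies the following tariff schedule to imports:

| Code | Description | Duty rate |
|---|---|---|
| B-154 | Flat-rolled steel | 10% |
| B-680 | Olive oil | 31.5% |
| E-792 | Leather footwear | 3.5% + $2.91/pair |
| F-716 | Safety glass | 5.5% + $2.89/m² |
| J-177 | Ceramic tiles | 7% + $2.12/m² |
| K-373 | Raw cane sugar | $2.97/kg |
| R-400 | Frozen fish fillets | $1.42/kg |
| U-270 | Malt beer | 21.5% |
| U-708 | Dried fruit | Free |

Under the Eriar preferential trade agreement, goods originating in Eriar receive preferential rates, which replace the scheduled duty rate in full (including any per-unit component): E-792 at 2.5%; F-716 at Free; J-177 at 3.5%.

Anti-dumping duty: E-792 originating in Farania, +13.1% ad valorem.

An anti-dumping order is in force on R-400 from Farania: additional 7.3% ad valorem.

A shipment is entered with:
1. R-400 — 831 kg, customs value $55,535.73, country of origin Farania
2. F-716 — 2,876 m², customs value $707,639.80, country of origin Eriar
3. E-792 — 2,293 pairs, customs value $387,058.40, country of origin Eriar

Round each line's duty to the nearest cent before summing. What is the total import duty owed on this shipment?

Line 1 (R-400, Farania, 831 kg, $55,535.73):
Base rate for R-400 is $1.42/kg.
Additional duty on R-400 from Farania: +7.3% ad valorem. Applied ad valorem rate = 7.3%.
Duty = $55,535.73 × 7.3% + 831 × $1.42 = $5,234.13.
Line 2 (F-716, Eriar, 2,876 m², $707,639.80):
Base rate for F-716 is 5.5% + $2.89/m².
Origin Eriar qualifies under the Galeth–Eriar agreement and F-716 is covered: preferential rate Free applies instead.
Duty = $707,639.80 × 0% = $0.00.
Line 3 (E-792, Eriar, 2,293 pairs, $387,058.40):
Base rate for E-792 is 3.5% + $2.91/pair.
Origin Eriar qualifies under the Galeth–Eriar agreement and E-792 is covered: preferential rate 2.5% applies instead.
The additional-duty order on E-792 targets Farania, not Eriar; it does not apply.
Duty = $387,058.40 × 2.5% = $9,676.46.
Total = $5,234.13 + $0.00 + $9,676.46 = $14,910.59.

$14,910.59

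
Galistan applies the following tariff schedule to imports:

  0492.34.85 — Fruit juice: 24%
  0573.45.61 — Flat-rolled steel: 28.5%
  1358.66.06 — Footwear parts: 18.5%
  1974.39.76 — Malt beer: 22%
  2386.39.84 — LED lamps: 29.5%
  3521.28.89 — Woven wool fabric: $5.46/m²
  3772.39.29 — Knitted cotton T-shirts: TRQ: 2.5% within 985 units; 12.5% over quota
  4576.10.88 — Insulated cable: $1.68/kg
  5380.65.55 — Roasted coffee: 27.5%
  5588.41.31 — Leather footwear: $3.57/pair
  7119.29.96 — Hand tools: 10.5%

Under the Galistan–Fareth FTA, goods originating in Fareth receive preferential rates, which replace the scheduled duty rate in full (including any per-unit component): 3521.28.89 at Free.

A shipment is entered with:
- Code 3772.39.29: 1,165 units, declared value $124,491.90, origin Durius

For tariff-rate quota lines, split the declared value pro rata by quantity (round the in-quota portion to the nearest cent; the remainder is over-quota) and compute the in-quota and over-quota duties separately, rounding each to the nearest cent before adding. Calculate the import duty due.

$5,035.78

Line 1 (3772.39.29, Durius, 1,165 units, $124,491.90):
Code 3772.39.29 is under a tariff-rate quota (threshold 985 units). In-quota: 985 units at 2.5%; over-quota: 180 units at 12.5%.
Pro-rata value split: in-quota = $124,491.90 × 985/1,165 = $105,257.10; over-quota = $124,491.90 − $105,257.10 = $19,234.80.
In-quota duty = $105,257.10 × 2.5% = $2,631.43. Over-quota duty = $19,234.80 × 12.5% = $2,404.35.
Line duty = $2,631.43 + $2,404.35 = $5,035.78.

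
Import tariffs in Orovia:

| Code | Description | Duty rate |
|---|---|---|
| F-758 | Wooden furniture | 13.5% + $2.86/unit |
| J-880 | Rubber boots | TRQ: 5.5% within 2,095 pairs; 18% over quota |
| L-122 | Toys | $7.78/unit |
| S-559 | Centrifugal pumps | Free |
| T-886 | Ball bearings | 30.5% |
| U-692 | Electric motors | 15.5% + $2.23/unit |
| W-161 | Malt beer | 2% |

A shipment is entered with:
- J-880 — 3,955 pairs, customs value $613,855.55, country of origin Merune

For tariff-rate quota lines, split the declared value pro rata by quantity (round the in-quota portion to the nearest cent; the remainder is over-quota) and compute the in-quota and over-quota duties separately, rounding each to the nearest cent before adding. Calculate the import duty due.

$69,848.38

Line 1 (J-880, Merune, 3,955 pairs, $613,855.55):
Code J-880 is under a tariff-rate quota (threshold 2,095 pairs). In-quota: 2,095 pairs at 5.5%; over-quota: 1,860 pairs at 18%.
Pro-rata value split: in-quota = $613,855.55 × 2,095/3,955 = $325,164.95; over-quota = $613,855.55 − $325,164.95 = $288,690.60.
In-quota duty = $325,164.95 × 5.5% = $17,884.07. Over-quota duty = $288,690.60 × 18% = $51,964.31.
Line duty = $17,884.07 + $51,964.31 = $69,848.38.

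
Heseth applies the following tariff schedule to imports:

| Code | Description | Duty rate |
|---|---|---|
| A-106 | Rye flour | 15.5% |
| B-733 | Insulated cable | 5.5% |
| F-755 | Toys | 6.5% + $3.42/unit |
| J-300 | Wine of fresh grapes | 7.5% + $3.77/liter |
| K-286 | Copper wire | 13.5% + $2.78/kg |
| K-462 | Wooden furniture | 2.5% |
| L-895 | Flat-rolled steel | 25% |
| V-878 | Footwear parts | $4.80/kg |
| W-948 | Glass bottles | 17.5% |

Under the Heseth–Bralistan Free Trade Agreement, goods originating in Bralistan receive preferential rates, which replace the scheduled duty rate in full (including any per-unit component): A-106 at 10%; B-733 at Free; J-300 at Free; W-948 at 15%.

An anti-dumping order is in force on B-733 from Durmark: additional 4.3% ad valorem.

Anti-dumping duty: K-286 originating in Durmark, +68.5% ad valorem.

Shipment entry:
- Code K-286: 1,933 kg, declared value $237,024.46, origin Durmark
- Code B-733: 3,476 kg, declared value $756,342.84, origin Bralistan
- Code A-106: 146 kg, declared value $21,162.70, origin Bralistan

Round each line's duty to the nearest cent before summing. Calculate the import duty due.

Line 1 (K-286, Durmark, 1,933 kg, $237,024.46):
Base rate for K-286 is 13.5% + $2.78/kg.
Additional duty on K-286 from Durmark: +68.5%. Applied ad valorem rate: 13.5% + 68.5% = 82%.
Duty = $237,024.46 × 82% + 1,933 × $2.78 = $199,733.80.
Line 2 (B-733, Bralistan, 3,476 kg, $756,342.84):
Base rate for B-733 is 5.5%.
Origin Bralistan qualifies under the Heseth–Bralistan agreement and B-733 is covered: preferential rate Free applies instead.
The additional-duty order on B-733 targets Durmark, not Bralistan; it does not apply.
Duty = $756,342.84 × 0% = $0.00.
Line 3 (A-106, Bralistan, 146 kg, $21,162.70):
Base rate for A-106 is 15.5%.
Origin Bralistan qualifies under the Heseth–Bralistan agreement and A-106 is covered: preferential rate 10% applies instead.
Duty = $21,162.70 × 10% = $2,116.27.
Total = $199,733.80 + $0.00 + $2,116.27 = $201,850.07.

$201,850.07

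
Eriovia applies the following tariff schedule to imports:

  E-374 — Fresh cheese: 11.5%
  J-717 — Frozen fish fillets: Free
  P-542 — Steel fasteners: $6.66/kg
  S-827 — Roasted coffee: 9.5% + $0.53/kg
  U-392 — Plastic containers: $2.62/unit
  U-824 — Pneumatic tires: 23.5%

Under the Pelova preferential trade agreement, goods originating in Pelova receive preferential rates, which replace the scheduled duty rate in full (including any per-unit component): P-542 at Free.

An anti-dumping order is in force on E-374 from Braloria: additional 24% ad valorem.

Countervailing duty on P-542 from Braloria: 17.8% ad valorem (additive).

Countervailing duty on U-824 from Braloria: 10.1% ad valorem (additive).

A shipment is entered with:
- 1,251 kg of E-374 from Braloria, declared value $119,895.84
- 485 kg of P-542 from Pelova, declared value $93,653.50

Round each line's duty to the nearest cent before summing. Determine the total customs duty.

$42,563.02

Line 1 (E-374, Braloria, 1,251 kg, $119,895.84):
Base rate for E-374 is 11.5%.
Additional duty on E-374 from Braloria: +24%. Applied ad valorem rate: 11.5% + 24% = 35.5%.
Duty = $119,895.84 × 35.5% = $42,563.02.
Line 2 (P-542, Pelova, 485 kg, $93,653.50):
Base rate for P-542 is $6.66/kg.
Origin Pelova qualifies under the Eriovia–Pelova agreement and P-542 is covered: preferential rate Free applies instead.
The additional-duty order on P-542 targets Braloria, not Pelova; it does not apply.
Duty = $93,653.50 × 0% = $0.00.
Total = $42,563.02 + $0.00 = $42,563.02.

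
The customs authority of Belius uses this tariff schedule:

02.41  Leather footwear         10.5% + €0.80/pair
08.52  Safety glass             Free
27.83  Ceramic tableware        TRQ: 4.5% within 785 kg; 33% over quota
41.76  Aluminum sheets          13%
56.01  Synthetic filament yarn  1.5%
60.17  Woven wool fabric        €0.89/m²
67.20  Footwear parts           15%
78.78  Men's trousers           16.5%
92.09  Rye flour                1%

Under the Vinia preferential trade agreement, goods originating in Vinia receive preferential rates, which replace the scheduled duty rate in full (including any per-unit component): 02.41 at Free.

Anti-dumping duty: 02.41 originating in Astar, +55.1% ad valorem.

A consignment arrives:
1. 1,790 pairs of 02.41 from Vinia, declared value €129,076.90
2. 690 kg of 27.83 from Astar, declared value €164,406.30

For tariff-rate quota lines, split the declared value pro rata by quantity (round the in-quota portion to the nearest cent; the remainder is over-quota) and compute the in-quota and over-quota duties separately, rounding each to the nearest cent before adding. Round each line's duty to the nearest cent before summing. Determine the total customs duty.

€7,398.28

Line 1 (02.41, Vinia, 1,790 pairs, €129,076.90):
Base rate for 02.41 is 10.5% + €0.80/pair.
Origin Vinia qualifies under the Belius–Vinia agreement and 02.41 is covered: preferential rate Free applies instead.
The additional-duty order on 02.41 targets Astar, not Vinia; it does not apply.
Duty = €129,076.90 × 0% = €0.00.
Line 2 (27.83, Astar, 690 kg, €164,406.30):
Code 27.83 is under a tariff-rate quota (threshold 785 kg). Quantity 690 kg is within the quota, so the in-quota rate 4.5% applies to the full value.
Duty = €164,406.30 × 4.5% = €7,398.28.
Total = €0.00 + €7,398.28 = €7,398.28.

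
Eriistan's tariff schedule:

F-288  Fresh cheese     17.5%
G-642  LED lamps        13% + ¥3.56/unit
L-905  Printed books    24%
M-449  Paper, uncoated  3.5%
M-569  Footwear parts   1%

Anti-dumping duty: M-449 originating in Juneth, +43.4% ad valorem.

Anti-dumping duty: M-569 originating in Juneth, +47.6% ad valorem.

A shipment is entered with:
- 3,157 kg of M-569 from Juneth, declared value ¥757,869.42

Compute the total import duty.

Line 1 (M-569, Juneth, 3,157 kg, ¥757,869.42):
Base rate for M-569 is 1%.
Additional duty on M-569 from Juneth: +47.6%. Applied ad valorem rate: 1% + 47.6% = 48.6%.
Duty = ¥757,869.42 × 48.6% = ¥368,324.54.

¥368,324.54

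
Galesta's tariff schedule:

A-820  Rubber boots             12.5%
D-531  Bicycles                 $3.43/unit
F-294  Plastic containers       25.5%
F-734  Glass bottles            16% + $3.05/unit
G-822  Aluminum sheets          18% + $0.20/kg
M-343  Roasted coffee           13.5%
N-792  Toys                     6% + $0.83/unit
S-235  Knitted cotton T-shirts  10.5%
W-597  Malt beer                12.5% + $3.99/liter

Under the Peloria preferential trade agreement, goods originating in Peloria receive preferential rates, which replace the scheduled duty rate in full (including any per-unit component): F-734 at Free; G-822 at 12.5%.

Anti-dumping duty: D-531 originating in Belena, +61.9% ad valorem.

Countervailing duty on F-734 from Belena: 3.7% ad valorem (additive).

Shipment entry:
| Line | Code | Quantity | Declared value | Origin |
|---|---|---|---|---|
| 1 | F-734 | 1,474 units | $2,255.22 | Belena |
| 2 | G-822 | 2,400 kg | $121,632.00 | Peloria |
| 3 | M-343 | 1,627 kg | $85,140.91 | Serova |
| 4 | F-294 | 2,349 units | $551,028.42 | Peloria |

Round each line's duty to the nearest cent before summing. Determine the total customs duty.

Line 1 (F-734, Belena, 1,474 units, $2,255.22):
Base rate for F-734 is 16% + $3.05/unit.
F-734 has an FTA preferential rate, but origin Belena is not Peloria; base rate stands.
Additional duty on F-734 from Belena: +3.7%. Applied ad valorem rate: 16% + 3.7% = 19.7%.
Duty = $2,255.22 × 19.7% + 1,474 × $3.05 = $4,939.98.
Line 2 (G-822, Peloria, 2,400 kg, $121,632.00):
Base rate for G-822 is 18% + $0.20/kg.
Origin Peloria qualifies under the Galesta–Peloria agreement and G-822 is covered: preferential rate 12.5% applies instead.
Duty = $121,632.00 × 12.5% = $15,204.00.
Line 3 (M-343, Serova, 1,627 kg, $85,140.91):
Base rate for M-343 is 13.5%.
Duty = $85,140.91 × 13.5% = $11,494.02.
Line 4 (F-294, Peloria, 2,349 units, $551,028.42):
Base rate for F-294 is 25.5%.
Origin Peloria is the FTA partner but F-294 is not on the preference list; base rate stands.
Duty = $551,028.42 × 25.5% = $140,512.25.
Total = $4,939.98 + $15,204.00 + $11,494.02 + $140,512.25 = $172,150.25.

$172,150.25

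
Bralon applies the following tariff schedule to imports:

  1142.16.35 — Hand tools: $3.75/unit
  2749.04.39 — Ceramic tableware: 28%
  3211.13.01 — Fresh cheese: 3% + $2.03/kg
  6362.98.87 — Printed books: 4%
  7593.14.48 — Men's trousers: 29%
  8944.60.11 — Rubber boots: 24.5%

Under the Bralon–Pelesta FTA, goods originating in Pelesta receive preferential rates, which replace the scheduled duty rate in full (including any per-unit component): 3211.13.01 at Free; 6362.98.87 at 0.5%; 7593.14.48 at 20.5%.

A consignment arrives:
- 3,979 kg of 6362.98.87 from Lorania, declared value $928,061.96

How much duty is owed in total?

Line 1 (6362.98.87, Lorania, 3,979 kg, $928,061.96):
Base rate for 6362.98.87 is 4%.
6362.98.87 has an FTA preferential rate, but origin Lorania is not Pelesta; base rate stands.
Duty = $928,061.96 × 4% = $37,122.48.

$37,122.48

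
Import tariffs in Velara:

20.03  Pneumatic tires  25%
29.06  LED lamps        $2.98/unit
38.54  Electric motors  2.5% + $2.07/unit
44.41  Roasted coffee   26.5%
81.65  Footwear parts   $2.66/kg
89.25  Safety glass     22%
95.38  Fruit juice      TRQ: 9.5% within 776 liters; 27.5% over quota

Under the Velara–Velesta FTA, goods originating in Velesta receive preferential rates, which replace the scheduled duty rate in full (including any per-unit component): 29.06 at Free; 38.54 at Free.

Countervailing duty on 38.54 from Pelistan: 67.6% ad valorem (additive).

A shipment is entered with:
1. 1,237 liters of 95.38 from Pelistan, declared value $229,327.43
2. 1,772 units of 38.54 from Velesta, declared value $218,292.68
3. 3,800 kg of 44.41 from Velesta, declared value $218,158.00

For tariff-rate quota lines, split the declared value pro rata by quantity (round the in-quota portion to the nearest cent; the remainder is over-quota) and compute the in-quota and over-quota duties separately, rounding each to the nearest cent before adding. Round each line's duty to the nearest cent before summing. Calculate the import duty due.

$94,981.64

Line 1 (95.38, Pelistan, 1,237 liters, $229,327.43):
Code 95.38 is under a tariff-rate quota (threshold 776 liters). In-quota: 776 liters at 9.5%; over-quota: 461 liters at 27.5%.
Pro-rata value split: in-quota = $229,327.43 × 776/1,237 = $143,862.64; over-quota = $229,327.43 − $143,862.64 = $85,464.79.
In-quota duty = $143,862.64 × 9.5% = $13,666.95. Over-quota duty = $85,464.79 × 27.5% = $23,502.82.
Line duty = $13,666.95 + $23,502.82 = $37,169.77.
Line 2 (38.54, Velesta, 1,772 units, $218,292.68):
Base rate for 38.54 is 2.5% + $2.07/unit.
Origin Velesta qualifies under the Velara–Velesta agreement and 38.54 is covered: preferential rate Free applies instead.
The additional-duty order on 38.54 targets Pelistan, not Velesta; it does not apply.
Duty = $218,292.68 × 0% = $0.00.
Line 3 (44.41, Velesta, 3,800 kg, $218,158.00):
Base rate for 44.41 is 26.5%.
Origin Velesta is the FTA partner but 44.41 is not on the preference list; base rate stands.
Duty = $218,158.00 × 26.5% = $57,811.87.
Total = $37,169.77 + $0.00 + $57,811.87 = $94,981.64.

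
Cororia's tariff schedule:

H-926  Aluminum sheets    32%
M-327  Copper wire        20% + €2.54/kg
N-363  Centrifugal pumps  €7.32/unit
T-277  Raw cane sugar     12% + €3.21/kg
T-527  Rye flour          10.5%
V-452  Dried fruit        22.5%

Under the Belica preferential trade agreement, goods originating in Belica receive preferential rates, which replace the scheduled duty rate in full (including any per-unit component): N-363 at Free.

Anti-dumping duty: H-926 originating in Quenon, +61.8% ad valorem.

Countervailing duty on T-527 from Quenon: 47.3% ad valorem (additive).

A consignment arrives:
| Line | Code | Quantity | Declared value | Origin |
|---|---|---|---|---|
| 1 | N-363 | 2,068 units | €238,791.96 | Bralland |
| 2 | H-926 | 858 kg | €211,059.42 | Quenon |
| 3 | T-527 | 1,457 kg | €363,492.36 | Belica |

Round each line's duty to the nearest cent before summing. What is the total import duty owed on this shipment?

€251,278.20

Line 1 (N-363, Bralland, 2,068 units, €238,791.96):
Base rate for N-363 is €7.32/unit.
N-363 has an FTA preferential rate, but origin Bralland is not Belica; base rate stands.
Duty = 2,068 × €7.32 = €15,137.76.
Line 2 (H-926, Quenon, 858 kg, €211,059.42):
Base rate for H-926 is 32%.
Additional duty on H-926 from Quenon: +61.8%. Applied ad valorem rate: 32% + 61.8% = 93.8%.
Duty = €211,059.42 × 93.8% = €197,973.74.
Line 3 (T-527, Belica, 1,457 kg, €363,492.36):
Base rate for T-527 is 10.5%.
Origin Belica is the FTA partner but T-527 is not on the preference list; base rate stands.
The additional-duty order on T-527 targets Quenon, not Belica; it does not apply.
Duty = €363,492.36 × 10.5% = €38,166.70.
Total = €15,137.76 + €197,973.74 + €38,166.70 = €251,278.20.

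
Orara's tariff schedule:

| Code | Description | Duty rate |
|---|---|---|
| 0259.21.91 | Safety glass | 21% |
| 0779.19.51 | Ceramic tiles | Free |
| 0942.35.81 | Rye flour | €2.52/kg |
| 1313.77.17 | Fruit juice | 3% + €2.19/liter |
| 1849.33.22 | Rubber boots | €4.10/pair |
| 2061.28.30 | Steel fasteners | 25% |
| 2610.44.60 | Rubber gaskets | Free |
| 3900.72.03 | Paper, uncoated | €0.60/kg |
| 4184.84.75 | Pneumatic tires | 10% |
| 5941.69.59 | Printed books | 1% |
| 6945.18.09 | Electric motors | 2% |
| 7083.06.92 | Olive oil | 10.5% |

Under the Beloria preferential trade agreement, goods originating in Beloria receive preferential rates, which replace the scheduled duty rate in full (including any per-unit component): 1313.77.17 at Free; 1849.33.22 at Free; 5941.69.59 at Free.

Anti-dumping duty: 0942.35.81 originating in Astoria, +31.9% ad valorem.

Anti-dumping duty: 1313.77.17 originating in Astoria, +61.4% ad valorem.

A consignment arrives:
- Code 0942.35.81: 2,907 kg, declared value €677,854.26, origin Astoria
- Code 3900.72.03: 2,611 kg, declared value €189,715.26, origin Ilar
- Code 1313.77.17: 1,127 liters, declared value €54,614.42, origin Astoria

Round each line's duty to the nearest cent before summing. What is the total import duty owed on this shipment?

€262,767.57

Line 1 (0942.35.81, Astoria, 2,907 kg, €677,854.26):
Base rate for 0942.35.81 is €2.52/kg.
Additional duty on 0942.35.81 from Astoria: +31.9% ad valorem. Applied ad valorem rate = 31.9%.
Duty = €677,854.26 × 31.9% + 2,907 × €2.52 = €223,561.15.
Line 2 (3900.72.03, Ilar, 2,611 kg, €189,715.26):
Base rate for 3900.72.03 is €0.60/kg.
Duty = 2,611 × €0.60 = €1,566.60.
Line 3 (1313.77.17, Astoria, 1,127 liters, €54,614.42):
Base rate for 1313.77.17 is 3% + €2.19/liter.
1313.77.17 has an FTA preferential rate, but origin Astoria is not Beloria; base rate stands.
Additional duty on 1313.77.17 from Astoria: +61.4%. Applied ad valorem rate: 3% + 61.4% = 64.4%.
Duty = €54,614.42 × 64.4% + 1,127 × €2.19 = €37,639.82.
Total = €223,561.15 + €1,566.60 + €37,639.82 = €262,767.57.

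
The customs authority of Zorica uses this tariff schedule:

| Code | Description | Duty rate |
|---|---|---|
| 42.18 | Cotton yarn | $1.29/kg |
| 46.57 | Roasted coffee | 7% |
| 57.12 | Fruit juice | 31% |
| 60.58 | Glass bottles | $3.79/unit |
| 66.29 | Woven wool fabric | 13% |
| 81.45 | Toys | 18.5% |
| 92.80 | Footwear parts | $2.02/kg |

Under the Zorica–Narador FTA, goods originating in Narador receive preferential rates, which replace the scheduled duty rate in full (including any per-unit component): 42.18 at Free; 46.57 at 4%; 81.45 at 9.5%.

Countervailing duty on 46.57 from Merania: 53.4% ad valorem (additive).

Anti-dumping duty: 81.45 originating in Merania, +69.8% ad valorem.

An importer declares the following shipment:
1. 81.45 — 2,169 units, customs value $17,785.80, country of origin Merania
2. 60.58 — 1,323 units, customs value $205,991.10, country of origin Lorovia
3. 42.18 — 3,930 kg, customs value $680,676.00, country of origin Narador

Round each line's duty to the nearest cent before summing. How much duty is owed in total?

Line 1 (81.45, Merania, 2,169 units, $17,785.80):
Base rate for 81.45 is 18.5%.
81.45 has an FTA preferential rate, but origin Merania is not Narador; base rate stands.
Additional duty on 81.45 from Merania: +69.8%. Applied ad valorem rate: 18.5% + 69.8% = 88.3%.
Duty = $17,785.80 × 88.3% = $15,704.86.
Line 2 (60.58, Lorovia, 1,323 units, $205,991.10):
Base rate for 60.58 is $3.79/unit.
Duty = 1,323 × $3.79 = $5,014.17.
Line 3 (42.18, Narador, 3,930 kg, $680,676.00):
Base rate for 42.18 is $1.29/kg.
Origin Narador qualifies under the Zorica–Narador agreement and 42.18 is covered: preferential rate Free applies instead.
Duty = $680,676.00 × 0% = $0.00.
Total = $15,704.86 + $5,014.17 + $0.00 = $20,719.03.

$20,719.03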